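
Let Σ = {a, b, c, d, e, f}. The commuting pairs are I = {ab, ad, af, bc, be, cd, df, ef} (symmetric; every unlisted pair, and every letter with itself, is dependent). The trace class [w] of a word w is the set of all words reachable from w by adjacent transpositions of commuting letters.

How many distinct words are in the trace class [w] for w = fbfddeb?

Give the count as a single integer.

7

0(f) covers ∅
1(b) covers 0:f
2(f) covers 1:b
3(d) covers 1:b
4(d) covers 3:d
5(e) covers 4:d
6(b) covers 2:f, 4:d
floor of heap: 0:f
completions by unplaced set U, small U first (add the entries for U minus each lowest piece of U):
  |U|=1: {5}:1  {6}:1
  |U|=2: {2,6}:1  {5,6}:2
  |U|=3: {2,5,6}:3  {4,5,6}:2
  |U|=4: {2,4,5,6}:5  {3,4,5,6}:2
  |U|=5: {2,3,4,5,6}:7
  start at 0(f): 7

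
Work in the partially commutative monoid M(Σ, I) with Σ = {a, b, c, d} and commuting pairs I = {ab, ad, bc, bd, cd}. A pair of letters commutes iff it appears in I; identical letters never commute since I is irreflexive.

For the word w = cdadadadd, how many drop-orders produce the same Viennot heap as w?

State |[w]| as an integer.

drop 0:c onto floor
drop 1:d onto floor
drop 2:a onto {0:c}
drop 3:d onto {1:d}
drop 4:a onto {2:a}
drop 5:d onto {3:d}
drop 6:a onto {4:a}
drop 7:d onto {5:d}
drop 8:d onto {7:d}
ground layer = {0:c, 1:d}
drop-orders for the pieces not yet dropped (sum over which currently-grounded one goes next):
  1 to go: {6} 1  {8} 1
  2 to go: {4,6} 1  {6,8} 2  {7,8} 1
  3 to go: {2,4,6} 1  {4,6,8} 3  {5,7,8} 1  {6,7,8} 3
  4 to go: {0,2,4,6} 1  {2,4,6,8} 4  {3,5,7,8} 1  {4,6,7,8} 6  {5,6,7,8} 4
  5 to go: {0,2,4,6,8} 5  {1,3,5,7,8} 1  {2,4,6,7,8} 10  {3,5,6,7,8} 5  {4,5,6,7,8} 10
  6 to go: {0,2,4,6,7,8} 15  {1,3,5,6,7,8} 6  {2,4,5,6,7,8} 20  {3,4,5,6,7,8} 15
  7 to go: {0,2,4,5,6,7,8} 35  {1,3,4,5,6,7,8} 21  {2,3,4,5,6,7,8} 35
  if 0:c drops first: 56 orders
  if 1:d drops first: 70 orders
heap linearizations: 126

126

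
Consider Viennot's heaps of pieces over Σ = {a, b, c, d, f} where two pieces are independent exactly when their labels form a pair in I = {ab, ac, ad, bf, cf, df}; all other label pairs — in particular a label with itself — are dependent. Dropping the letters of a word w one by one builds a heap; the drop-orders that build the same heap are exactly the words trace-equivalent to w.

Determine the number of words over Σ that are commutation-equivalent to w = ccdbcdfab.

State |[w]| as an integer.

36

piece 0:c — minimal
piece 1:c rests on {0:c}
piece 2:d rests on {1:c}
piece 3:b rests on {2:d}
piece 4:c rests on {3:b}
piece 5:d rests on {4:c}
piece 6:f — minimal
piece 7:a rests on {6:f}
piece 8:b rests on {5:d}
minimal pieces: {0:c, 6:f}
ways to finish when only these pieces remain (= sum over removing one remaining piece with nothing left below it):
  1 left: {7}→1  {8}→1
  2 left: {5,8}→1  {6,7}→1  {7,8}→2
  3 left: {4,5,8}→1  {5,7,8}→3  {6,7,8}→3
  4 left: {3,4,5,8}→1  {4,5,7,8}→4  {5,6,7,8}→6
  5 left: {2,3,4,5,8}→1  {3,4,5,7,8}→5  {4,5,6,7,8}→10
  6 left: {1,2,3,4,5,8}→1  {2,3,4,5,7,8}→6  {3,4,5,6,7,8}→15
  7 left: {0,1,2,3,4,5,8}→1  {1,2,3,4,5,7,8}→7  {2,3,4,5,6,7,8}→21
  placing 0:c first → 28 extensions
  placing 6:f first → 8 extensions
total linear extensions = 36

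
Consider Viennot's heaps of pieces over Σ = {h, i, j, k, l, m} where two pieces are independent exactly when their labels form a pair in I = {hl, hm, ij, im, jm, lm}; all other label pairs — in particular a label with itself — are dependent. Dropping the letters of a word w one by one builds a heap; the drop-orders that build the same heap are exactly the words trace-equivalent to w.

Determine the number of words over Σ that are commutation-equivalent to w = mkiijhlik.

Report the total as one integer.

6

#0=m has no predecessor
#1=k depends on [0:m]
#2=i depends on [1:k]
#3=i depends on [2:i]
#4=j depends on [1:k]
#5=h depends on [3:i, 4:j]
#6=l depends on [3:i, 4:j]
#7=i depends on [5:h, 6:l]
#8=k depends on [7:i]
sources: [0:m]
N(rest) = Σ N(rest − s) over sources s of rest; N(one piece) = 1:
  size 1 → [8]=1
  size 2 → [7,8]=1
  size 3 → [5,7,8]=1  [6,7,8]=1
  size 4 → [5,6,7,8]=2
  size 5 → [3,5,6,7,8]=2  [4,5,6,7,8]=2
  size 6 → [2,3,5,6,7,8]=2  [3,4,5,6,7,8]=4
  size 7 → [2,3,4,5,6,7,8]=6
  first=0(m) contributes 6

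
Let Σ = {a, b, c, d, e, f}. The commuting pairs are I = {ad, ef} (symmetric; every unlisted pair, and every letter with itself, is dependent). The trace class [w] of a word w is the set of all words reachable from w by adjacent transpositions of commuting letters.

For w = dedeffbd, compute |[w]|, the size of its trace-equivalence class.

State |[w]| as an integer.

3

0(d) covers ∅
1(e) covers 0:d
2(d) covers 1:e
3(e) covers 2:d
4(f) covers 2:d
5(f) covers 4:f
6(b) covers 3:e, 5:f
7(d) covers 6:b
floor of heap: 0:d
completions by unplaced set U, small U first (add the entries for U minus each lowest piece of U):
  |U|=1: {7}:1
  |U|=2: {6,7}:1
  |U|=3: {3,6,7}:1  {5,6,7}:1
  |U|=4: {3,5,6,7}:2  {4,5,6,7}:1
  |U|=5: {3,4,5,6,7}:3
  |U|=6: {2,3,4,5,6,7}:3
  start at 0(d): 3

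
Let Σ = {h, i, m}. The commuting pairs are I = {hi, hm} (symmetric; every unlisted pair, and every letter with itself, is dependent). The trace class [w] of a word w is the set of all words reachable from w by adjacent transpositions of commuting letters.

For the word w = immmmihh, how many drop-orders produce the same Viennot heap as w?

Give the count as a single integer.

28

#0=i has no predecessor
#1=m depends on [0:i]
#2=m depends on [1:m]
#3=m depends on [2:m]
#4=m depends on [3:m]
#5=i depends on [4:m]
#6=h has no predecessor
#7=h depends on [6:h]
sources: [0:i, 6:h]
N(rest) = Σ N(rest − s) over sources s of rest; N(one piece) = 1:
  size 1 → [5]=1  [7]=1
  size 2 → [4,5]=1  [5,7]=2  [6,7]=1
  size 3 → [3,4,5]=1  [4,5,7]=3  [5,6,7]=3
  size 4 → [2,3,4,5]=1  [3,4,5,7]=4  [4,5,6,7]=6
  size 5 → [1,2,3,4,5]=1  [2,3,4,5,7]=5  [3,4,5,6,7]=10
  size 6 → [0,1,2,3,4,5]=1  [1,2,3,4,5,7]=6  [2,3,4,5,6,7]=15
  first=0(i) contributes 21
  first=6(h) contributes 7
|[w]| = 28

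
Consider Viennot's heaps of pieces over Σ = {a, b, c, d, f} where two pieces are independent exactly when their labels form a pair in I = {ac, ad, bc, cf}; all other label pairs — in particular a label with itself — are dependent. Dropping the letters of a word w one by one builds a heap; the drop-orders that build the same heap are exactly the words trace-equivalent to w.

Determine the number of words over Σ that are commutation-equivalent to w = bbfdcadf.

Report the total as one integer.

4

drop 0:b onto floor
drop 1:b onto {0:b}
drop 2:f onto {1:b}
drop 3:d onto {2:f}
drop 4:c onto {3:d}
drop 5:a onto {2:f}
drop 6:d onto {4:c}
drop 7:f onto {5:a, 6:d}
ground layer = {0:b}
drop-orders for the pieces not yet dropped (sum over which currently-grounded one goes next):
  1 to go: {7} 1
  2 to go: {5,7} 1  {6,7} 1
  3 to go: {4,6,7} 1  {5,6,7} 2
  4 to go: {3,4,6,7} 1  {4,5,6,7} 3
  5 to go: {3,4,5,6,7} 4
  6 to go: {2,3,4,5,6,7} 4
  if 0:b drops first: 4 orders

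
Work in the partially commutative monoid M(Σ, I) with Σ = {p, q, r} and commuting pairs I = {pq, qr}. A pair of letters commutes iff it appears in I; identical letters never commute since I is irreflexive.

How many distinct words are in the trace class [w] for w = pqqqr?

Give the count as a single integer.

10

piece 0:p — minimal
piece 1:q — minimal
piece 2:q rests on {1:q}
piece 3:q rests on {2:q}
piece 4:r rests on {0:p}
minimal pieces: {0:p, 1:q}
ways to finish when only these pieces remain (= sum over removing one remaining piece with nothing left below it):
  1 left: {3}→1  {4}→1
  2 left: {0,4}→1  {2,3}→1  {3,4}→2
  3 left: {0,3,4}→3  {1,2,3}→1  {2,3,4}→3
  placing 0:p first → 4 extensions
  placing 1:q first → 6 extensions
total linear extensions = 10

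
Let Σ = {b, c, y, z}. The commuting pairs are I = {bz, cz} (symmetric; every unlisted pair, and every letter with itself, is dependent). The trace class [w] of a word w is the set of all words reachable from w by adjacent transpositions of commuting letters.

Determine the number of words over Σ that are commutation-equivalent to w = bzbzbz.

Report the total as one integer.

20

drop 0:b onto floor
drop 1:z onto floor
drop 2:b onto {0:b}
drop 3:z onto {1:z}
drop 4:b onto {2:b}
drop 5:z onto {3:z}
ground layer = {0:b, 1:z}
drop-orders for the pieces not yet dropped (sum over which currently-grounded one goes next):
  1 to go: {4} 1  {5} 1
  2 to go: {2,4} 1  {3,5} 1  {4,5} 2
  3 to go: {0,2,4} 1  {1,3,5} 1  {2,4,5} 3  {3,4,5} 3
  4 to go: {0,2,4,5} 4  {1,3,4,5} 4  {2,3,4,5} 6
  if 0:b drops first: 10 orders
  if 1:z drops first: 10 orders
heap linearizations: 20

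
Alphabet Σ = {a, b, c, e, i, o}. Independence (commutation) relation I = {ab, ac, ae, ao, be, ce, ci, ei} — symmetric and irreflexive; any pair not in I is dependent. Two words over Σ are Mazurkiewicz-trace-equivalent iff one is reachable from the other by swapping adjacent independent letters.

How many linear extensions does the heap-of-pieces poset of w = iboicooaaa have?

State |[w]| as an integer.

0(i) covers ∅
1(b) covers 0:i
2(o) covers 1:b
3(i) covers 2:o
4(c) covers 2:o
5(o) covers 3:i, 4:c
6(o) covers 5:o
7(a) covers 3:i
8(a) covers 7:a
9(a) covers 8:a
floor of heap: 0:i
completions by unplaced set U, small U first (add the entries for U minus each lowest piece of U):
  |U|=1: {6}:1  {9}:1
  |U|=2: {5,6}:1  {6,9}:2  {8,9}:1
  |U|=3: {4,5,6}:1  {5,6,9}:3  {6,8,9}:3  {7,8,9}:1
  |U|=4: {4,5,6,9}:4  {5,6,8,9}:6  {6,7,8,9}:4
  |U|=5: {4,5,6,8,9}:10  {5,6,7,8,9}:10
  |U|=6: {3,5,6,7,8,9}:10  {4,5,6,7,8,9}:20
  |U|=7: {3,4,5,6,7,8,9}:30
  |U|=8: {2,3,4,5,6,7,8,9}:30
  start at 0(i): 30

30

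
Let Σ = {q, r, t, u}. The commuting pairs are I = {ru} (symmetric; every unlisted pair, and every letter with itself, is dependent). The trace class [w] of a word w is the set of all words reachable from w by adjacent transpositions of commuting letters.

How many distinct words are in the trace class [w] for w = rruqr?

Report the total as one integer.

#0=r has no predecessor
#1=r depends on [0:r]
#2=u has no predecessor
#3=q depends on [1:r, 2:u]
#4=r depends on [3:q]
sources: [0:r, 2:u]
N(rest) = Σ N(rest − s) over sources s of rest; N(one piece) = 1:
  size 1 → [4]=1
  size 2 → [3,4]=1
  size 3 → [1,3,4]=1  [2,3,4]=1
  first=0(r) contributes 2
  first=2(u) contributes 1
|[w]| = 3

3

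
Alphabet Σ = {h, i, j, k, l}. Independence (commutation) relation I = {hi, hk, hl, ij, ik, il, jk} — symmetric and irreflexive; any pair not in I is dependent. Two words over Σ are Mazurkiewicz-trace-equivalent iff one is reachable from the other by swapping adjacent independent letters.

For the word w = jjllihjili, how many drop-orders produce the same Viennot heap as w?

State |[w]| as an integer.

#0=j has no predecessor
#1=j depends on [0:j]
#2=l depends on [1:j]
#3=l depends on [2:l]
#4=i has no predecessor
#5=h depends on [1:j]
#6=j depends on [3:l, 5:h]
#7=i depends on [4:i]
#8=l depends on [6:j]
#9=i depends on [7:i]
sources: [0:j, 4:i]
N(rest) = Σ N(rest − s) over sources s of rest; N(one piece) = 1:
  size 1 → [8]=1  [9]=1
  size 2 → [6,8]=1  [7,9]=1  [8,9]=2
  size 3 → [3,6,8]=1  [4,7,9]=1  [5,6,8]=1  [6,8,9]=3  [7,8,9]=3
  size 4 → [2,3,6,8]=1  [3,5,6,8]=2  [3,6,8,9]=4  [4,7,8,9]=4  [5,6,8,9]=4  [6,7,8,9]=6
  size 5 → [2,3,5,6,8]=3  [2,3,6,8,9]=5  [3,5,6,8,9]=10  [3,6,7,8,9]=10  [4,6,7,8,9]=10  [5,6,7,8,9]=10
  size 6 → [1,2,3,5,6,8]=3  [2,3,5,6,8,9]=18  [2,3,6,7,8,9]=15  [3,4,6,7,8,9]=20  [3,5,6,7,8,9]=30  [4,5,6,7,8,9]=20
  size 7 → [0,1,2,3,5,6,8]=3  [1,2,3,5,6,8,9]=21  [2,3,4,6,7,8,9]=35  [2,3,5,6,7,8,9]=63  [3,4,5,6,7,8,9]=70
  size 8 → [0,1,2,3,5,6,8,9]=24  [1,2,3,5,6,7,8,9]=84  [2,3,4,5,6,7,8,9]=168
  first=0(j) contributes 252
  first=4(i) contributes 108
|[w]| = 360

360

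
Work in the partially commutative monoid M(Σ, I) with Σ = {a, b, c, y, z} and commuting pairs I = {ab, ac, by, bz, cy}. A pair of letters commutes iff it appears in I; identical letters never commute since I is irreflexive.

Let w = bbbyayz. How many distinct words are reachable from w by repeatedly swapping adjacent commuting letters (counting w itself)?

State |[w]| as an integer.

piece 0:b — minimal
piece 1:b rests on {0:b}
piece 2:b rests on {1:b}
piece 3:y — minimal
piece 4:a rests on {3:y}
piece 5:y rests on {4:a}
piece 6:z rests on {5:y}
minimal pieces: {0:b, 3:y}
ways to finish when only these pieces remain (= sum over removing one remaining piece with nothing left below it):
  1 left: {2}→1  {6}→1
  2 left: {1,2}→1  {2,6}→2  {5,6}→1
  3 left: {0,1,2}→1  {1,2,6}→3  {2,5,6}→3  {4,5,6}→1
  4 left: {0,1,2,6}→4  {1,2,5,6}→6  {2,4,5,6}→4  {3,4,5,6}→1
  5 left: {0,1,2,5,6}→10  {1,2,4,5,6}→10  {2,3,4,5,6}→5
  placing 0:b first → 15 extensions
  placing 3:y first → 20 extensions
total linear extensions = 35

35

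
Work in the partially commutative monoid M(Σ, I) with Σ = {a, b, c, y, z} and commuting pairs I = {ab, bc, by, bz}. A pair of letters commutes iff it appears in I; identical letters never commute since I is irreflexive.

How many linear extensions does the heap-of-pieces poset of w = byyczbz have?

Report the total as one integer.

21

#0=b has no predecessor
#1=y has no predecessor
#2=y depends on [1:y]
#3=c depends on [2:y]
#4=z depends on [3:c]
#5=b depends on [0:b]
#6=z depends on [4:z]
sources: [0:b, 1:y]
N(rest) = Σ N(rest − s) over sources s of rest; N(one piece) = 1:
  size 1 → [5]=1  [6]=1
  size 2 → [0,5]=1  [4,6]=1  [5,6]=2
  size 3 → [0,5,6]=3  [3,4,6]=1  [4,5,6]=3
  size 4 → [0,4,5,6]=6  [2,3,4,6]=1  [3,4,5,6]=4
  size 5 → [0,3,4,5,6]=10  [1,2,3,4,6]=1  [2,3,4,5,6]=5
  first=0(b) contributes 6
  first=1(y) contributes 15
|[w]| = 21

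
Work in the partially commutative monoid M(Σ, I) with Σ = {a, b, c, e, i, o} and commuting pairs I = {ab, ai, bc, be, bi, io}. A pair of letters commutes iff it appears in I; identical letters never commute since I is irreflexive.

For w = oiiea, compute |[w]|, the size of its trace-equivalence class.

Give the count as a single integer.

3

#0=o has no predecessor
#1=i has no predecessor
#2=i depends on [1:i]
#3=e depends on [0:o, 2:i]
#4=a depends on [3:e]
sources: [0:o, 1:i]
N(rest) = Σ N(rest − s) over sources s of rest; N(one piece) = 1:
  size 1 → [4]=1
  size 2 → [3,4]=1
  size 3 → [0,3,4]=1  [2,3,4]=1
  first=0(o) contributes 1
  first=1(i) contributes 2
|[w]| = 3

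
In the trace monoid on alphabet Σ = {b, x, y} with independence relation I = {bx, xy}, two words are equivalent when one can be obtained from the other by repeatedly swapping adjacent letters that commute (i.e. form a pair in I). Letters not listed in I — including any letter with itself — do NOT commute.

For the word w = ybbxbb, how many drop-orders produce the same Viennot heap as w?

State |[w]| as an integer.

#0=y has no predecessor
#1=b depends on [0:y]
#2=b depends on [1:b]
#3=x has no predecessor
#4=b depends on [2:b]
#5=b depends on [4:b]
sources: [0:y, 3:x]
N(rest) = Σ N(rest − s) over sources s of rest; N(one piece) = 1:
  size 1 → [3]=1  [5]=1
  size 2 → [3,5]=2  [4,5]=1
  size 3 → [2,4,5]=1  [3,4,5]=3
  size 4 → [1,2,4,5]=1  [2,3,4,5]=4
  first=0(y) contributes 5
  first=3(x) contributes 1
|[w]| = 6

6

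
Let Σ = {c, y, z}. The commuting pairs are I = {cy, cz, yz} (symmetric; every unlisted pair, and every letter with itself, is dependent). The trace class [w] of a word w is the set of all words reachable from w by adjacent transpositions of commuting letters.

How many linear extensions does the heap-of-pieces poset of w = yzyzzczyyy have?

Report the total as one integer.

piece 0:y — minimal
piece 1:z — minimal
piece 2:y rests on {0:y}
piece 3:z rests on {1:z}
piece 4:z rests on {3:z}
piece 5:c — minimal
piece 6:z rests on {4:z}
piece 7:y rests on {2:y}
piece 8:y rests on {7:y}
piece 9:y rests on {8:y}
minimal pieces: {0:y, 1:z, 5:c}
ways to finish when only these pieces remain (= sum over removing one remaining piece with nothing left below it):
  1 left: {5}→1  {6}→1  {9}→1
  2 left: {4,6}→1  {5,6}→2  {5,9}→2  {6,9}→2  {8,9}→1
  3 left: {3,4,6}→1  {4,5,6}→3  {4,6,9}→3  {5,6,9}→6  {5,8,9}→3  {6,8,9}→3  {7,8,9}→1
  4 left: {1,3,4,6}→1  {2,7,8,9}→1  {3,4,5,6}→4  {3,4,6,9}→4  {4,5,6,9}→12  {4,6,8,9}→6  {5,6,8,9}→12  {5,7,8,9}→4  {6,7,8,9}→4
  5 left: {0,2,7,8,9}→1  {1,3,4,5,6}→5  {1,3,4,6,9}→5  {2,5,7,8,9}→5  {2,6,7,8,9}→5  {3,4,5,6,9}→20  {3,4,6,8,9}→10  {4,5,6,8,9}→30  {4,6,7,8,9}→10  {5,6,7,8,9}→20
  6 left: {0,2,5,7,8,9}→6  {0,2,6,7,8,9}→6  {1,3,4,5,6,9}→30  {1,3,4,6,8,9}→15  {2,4,6,7,8,9}→15  {2,5,6,7,8,9}→30  {3,4,5,6,8,9}→60  {3,4,6,7,8,9}→20  {4,5,6,7,8,9}→60
  7 left: {0,2,4,6,7,8,9}→21  {0,2,5,6,7,8,9}→42  {1,3,4,5,6,8,9}→105  {1,3,4,6,7,8,9}→35  {2,3,4,6,7,8,9}→35  {2,4,5,6,7,8,9}→105  {3,4,5,6,7,8,9}→140
  8 left: {0,2,3,4,6,7,8,9}→56  {0,2,4,5,6,7,8,9}→168  {1,2,3,4,6,7,8,9}→70  {1,3,4,5,6,7,8,9}→280  {2,3,4,5,6,7,8,9}→280
  placing 0:y first → 630 extensions
  placing 1:z first → 504 extensions
  placing 5:c first → 126 extensions
total linear extensions = 1260

1260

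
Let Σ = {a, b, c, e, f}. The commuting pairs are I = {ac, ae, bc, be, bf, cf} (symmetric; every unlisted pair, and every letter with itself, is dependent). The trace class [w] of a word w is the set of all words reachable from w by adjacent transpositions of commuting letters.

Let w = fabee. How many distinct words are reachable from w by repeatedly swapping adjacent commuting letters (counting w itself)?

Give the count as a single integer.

6

drop 0:f onto floor
drop 1:a onto {0:f}
drop 2:b onto {1:a}
drop 3:e onto {0:f}
drop 4:e onto {3:e}
ground layer = {0:f}
drop-orders for the pieces not yet dropped (sum over which currently-grounded one goes next):
  1 to go: {2} 1  {4} 1
  2 to go: {1,2} 1  {2,4} 2  {3,4} 1
  3 to go: {1,2,4} 3  {2,3,4} 3
  if 0:f drops first: 6 orders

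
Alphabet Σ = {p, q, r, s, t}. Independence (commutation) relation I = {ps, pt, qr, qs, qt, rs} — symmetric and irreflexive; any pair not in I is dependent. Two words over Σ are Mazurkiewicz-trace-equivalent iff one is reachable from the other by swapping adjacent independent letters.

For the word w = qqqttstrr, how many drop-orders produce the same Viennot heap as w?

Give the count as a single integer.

84

#0=q has no predecessor
#1=q depends on [0:q]
#2=q depends on [1:q]
#3=t has no predecessor
#4=t depends on [3:t]
#5=s depends on [4:t]
#6=t depends on [5:s]
#7=r depends on [6:t]
#8=r depends on [7:r]
sources: [0:q, 3:t]
N(rest) = Σ N(rest − s) over sources s of rest; N(one piece) = 1:
  size 1 → [2]=1  [8]=1
  size 2 → [1,2]=1  [2,8]=2  [7,8]=1
  size 3 → [0,1,2]=1  [1,2,8]=3  [2,7,8]=3  [6,7,8]=1
  size 4 → [0,1,2,8]=4  [1,2,7,8]=6  [2,6,7,8]=4  [5,6,7,8]=1
  size 5 → [0,1,2,7,8]=10  [1,2,6,7,8]=10  [2,5,6,7,8]=5  [4,5,6,7,8]=1
  size 6 → [0,1,2,6,7,8]=20  [1,2,5,6,7,8]=15  [2,4,5,6,7,8]=6  [3,4,5,6,7,8]=1
  size 7 → [0,1,2,5,6,7,8]=35  [1,2,4,5,6,7,8]=21  [2,3,4,5,6,7,8]=7
  first=0(q) contributes 28
  first=3(t) contributes 56
|[w]| = 84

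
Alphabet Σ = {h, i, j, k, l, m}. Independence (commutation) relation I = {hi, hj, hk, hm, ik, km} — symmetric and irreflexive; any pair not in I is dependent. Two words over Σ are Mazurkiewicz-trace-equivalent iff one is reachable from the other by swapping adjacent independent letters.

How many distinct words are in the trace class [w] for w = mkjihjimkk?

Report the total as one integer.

#0=m has no predecessor
#1=k has no predecessor
#2=j depends on [0:m, 1:k]
#3=i depends on [2:j]
#4=h has no predecessor
#5=j depends on [3:i]
#6=i depends on [5:j]
#7=m depends on [6:i]
#8=k depends on [5:j]
#9=k depends on [8:k]
sources: [0:m, 1:k, 4:h]
N(rest) = Σ N(rest − s) over sources s of rest; N(one piece) = 1:
  size 1 → [4]=1  [7]=1  [9]=1
  size 2 → [4,7]=2  [4,9]=2  [6,7]=1  [7,9]=2  [8,9]=1
  size 3 → [4,6,7]=3  [4,7,9]=6  [4,8,9]=3  [6,7,9]=3  [7,8,9]=3
  size 4 → [4,6,7,9]=12  [4,7,8,9]=12  [6,7,8,9]=6
  size 5 → [4,6,7,8,9]=30  [5,6,7,8,9]=6
  size 6 → [3,5,6,7,8,9]=6  [4,5,6,7,8,9]=36
  size 7 → [2,3,5,6,7,8,9]=6  [3,4,5,6,7,8,9]=42
  size 8 → [0,2,3,5,6,7,8,9]=6  [1,2,3,5,6,7,8,9]=6  [2,3,4,5,6,7,8,9]=48
  first=0(m) contributes 54
  first=1(k) contributes 54
  first=4(h) contributes 12
|[w]| = 120

120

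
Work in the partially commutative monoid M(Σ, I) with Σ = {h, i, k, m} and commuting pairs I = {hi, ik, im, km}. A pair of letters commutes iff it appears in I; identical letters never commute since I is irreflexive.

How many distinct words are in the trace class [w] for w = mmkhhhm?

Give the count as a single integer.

piece 0:m — minimal
piece 1:m rests on {0:m}
piece 2:k — minimal
piece 3:h rests on {1:m, 2:k}
piece 4:h rests on {3:h}
piece 5:h rests on {4:h}
piece 6:m rests on {5:h}
minimal pieces: {0:m, 2:k}
ways to finish when only these pieces remain (= sum over removing one remaining piece with nothing left below it):
  1 left: {6}→1
  2 left: {5,6}→1
  3 left: {4,5,6}→1
  4 left: {3,4,5,6}→1
  5 left: {1,3,4,5,6}→1  {2,3,4,5,6}→1
  placing 0:m first → 2 extensions
  placing 2:k first → 1 extensions
total linear extensions = 3

3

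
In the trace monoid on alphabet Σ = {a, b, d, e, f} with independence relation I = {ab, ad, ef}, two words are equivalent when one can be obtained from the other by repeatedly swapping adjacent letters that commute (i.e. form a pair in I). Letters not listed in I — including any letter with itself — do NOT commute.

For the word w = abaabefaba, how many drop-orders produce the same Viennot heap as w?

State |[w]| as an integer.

60

piece 0:a — minimal
piece 1:b — minimal
piece 2:a rests on {0:a}
piece 3:a rests on {2:a}
piece 4:b rests on {1:b}
piece 5:e rests on {3:a, 4:b}
piece 6:f rests on {3:a, 4:b}
piece 7:a rests on {5:e, 6:f}
piece 8:b rests on {5:e, 6:f}
piece 9:a rests on {7:a}
minimal pieces: {0:a, 1:b}
ways to finish when only these pieces remain (= sum over removing one remaining piece with nothing left below it):
  1 left: {8}→1  {9}→1
  2 left: {7,9}→1  {8,9}→2
  3 left: {7,8,9}→3
  4 left: {5,7,8,9}→3  {6,7,8,9}→3
  5 left: {5,6,7,8,9}→6
  6 left: {3,5,6,7,8,9}→6  {4,5,6,7,8,9}→6
  7 left: {1,4,5,6,7,8,9}→6  {2,3,5,6,7,8,9}→6  {3,4,5,6,7,8,9}→12
  8 left: {0,2,3,5,6,7,8,9}→6  {1,3,4,5,6,7,8,9}→18  {2,3,4,5,6,7,8,9}→18
  placing 0:a first → 36 extensions
  placing 1:b first → 24 extensions
total linear extensions = 60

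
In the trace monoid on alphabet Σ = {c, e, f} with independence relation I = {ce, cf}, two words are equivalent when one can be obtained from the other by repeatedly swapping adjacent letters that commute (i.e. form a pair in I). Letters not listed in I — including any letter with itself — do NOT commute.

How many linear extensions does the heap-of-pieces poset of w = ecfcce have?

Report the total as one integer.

20

#0=e has no predecessor
#1=c has no predecessor
#2=f depends on [0:e]
#3=c depends on [1:c]
#4=c depends on [3:c]
#5=e depends on [2:f]
sources: [0:e, 1:c]
N(rest) = Σ N(rest − s) over sources s of rest; N(one piece) = 1:
  size 1 → [4]=1  [5]=1
  size 2 → [2,5]=1  [3,4]=1  [4,5]=2
  size 3 → [0,2,5]=1  [1,3,4]=1  [2,4,5]=3  [3,4,5]=3
  size 4 → [0,2,4,5]=4  [1,3,4,5]=4  [2,3,4,5]=6
  first=0(e) contributes 10
  first=1(c) contributes 10
|[w]| = 20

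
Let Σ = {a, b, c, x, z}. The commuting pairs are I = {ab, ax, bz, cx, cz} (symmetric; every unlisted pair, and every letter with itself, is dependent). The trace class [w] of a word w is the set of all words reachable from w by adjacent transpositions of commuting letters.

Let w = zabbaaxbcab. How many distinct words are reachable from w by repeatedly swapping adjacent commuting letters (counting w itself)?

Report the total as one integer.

130

drop 0:z onto floor
drop 1:a onto {0:z}
drop 2:b onto floor
drop 3:b onto {2:b}
drop 4:a onto {1:a}
drop 5:a onto {4:a}
drop 6:x onto {0:z, 3:b}
drop 7:b onto {6:x}
drop 8:c onto {5:a, 7:b}
drop 9:a onto {8:c}
drop 10:b onto {8:c}
ground layer = {0:z, 2:b}
drop-orders for the pieces not yet dropped (sum over which currently-grounded one goes next):
  1 to go: {9} 1  {10} 1
  2 to go: {9,10} 2
  3 to go: {8,9,10} 2
  4 to go: {5,8,9,10} 2  {7,8,9,10} 2
  5 to go: {4,5,8,9,10} 2  {5,7,8,9,10} 4  {6,7,8,9,10} 2
  6 to go: {1,4,5,8,9,10} 2  {3,6,7,8,9,10} 2  {4,5,7,8,9,10} 6  {5,6,7,8,9,10} 6
  7 to go: {1,4,5,7,8,9,10} 8  {2,3,6,7,8,9,10} 2  {3,5,6,7,8,9,10} 8  {4,5,6,7,8,9,10} 12
  8 to go: {1,4,5,6,7,8,9,10} 20  {2,3,5,6,7,8,9,10} 10  {3,4,5,6,7,8,9,10} 20
  9 to go: {0,1,4,5,6,7,8,9,10} 20  {1,3,4,5,6,7,8,9,10} 40  {2,3,4,5,6,7,8,9,10} 30
  if 0:z drops first: 70 orders
  if 2:b drops first: 60 orders
heap linearizations: 130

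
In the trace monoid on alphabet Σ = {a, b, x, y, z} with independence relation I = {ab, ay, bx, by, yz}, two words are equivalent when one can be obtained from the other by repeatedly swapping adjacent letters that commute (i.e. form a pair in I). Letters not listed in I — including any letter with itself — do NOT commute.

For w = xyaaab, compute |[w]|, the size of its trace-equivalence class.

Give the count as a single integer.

drop 0:x onto floor
drop 1:y onto {0:x}
drop 2:a onto {0:x}
drop 3:a onto {2:a}
drop 4:a onto {3:a}
drop 5:b onto floor
ground layer = {0:x, 5:b}
drop-orders for the pieces not yet dropped (sum over which currently-grounded one goes next):
  1 to go: {1} 1  {4} 1  {5} 1
  2 to go: {1,4} 2  {1,5} 2  {3,4} 1  {4,5} 2
  3 to go: {1,3,4} 3  {1,4,5} 6  {2,3,4} 1  {3,4,5} 3
  4 to go: {1,2,3,4} 4  {1,3,4,5} 12  {2,3,4,5} 4
  if 0:x drops first: 20 orders
  if 5:b drops first: 4 orders
heap linearizations: 24

24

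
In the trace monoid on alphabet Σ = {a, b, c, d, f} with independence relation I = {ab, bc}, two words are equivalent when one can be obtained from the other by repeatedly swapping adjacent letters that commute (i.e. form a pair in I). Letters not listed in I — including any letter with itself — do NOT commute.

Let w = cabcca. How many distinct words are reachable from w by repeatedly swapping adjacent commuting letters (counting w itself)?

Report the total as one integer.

6

0(c) covers ∅
1(a) covers 0:c
2(b) covers ∅
3(c) covers 1:a
4(c) covers 3:c
5(a) covers 4:c
floor of heap: 0:c, 2:b
completions by unplaced set U, small U first (add the entries for U minus each lowest piece of U):
  |U|=1: {2}:1  {5}:1
  |U|=2: {2,5}:2  {4,5}:1
  |U|=3: {2,4,5}:3  {3,4,5}:1
  |U|=4: {1,3,4,5}:1  {2,3,4,5}:4
  start at 0(c): 5
  start at 2(b): 1
sum over floor = 6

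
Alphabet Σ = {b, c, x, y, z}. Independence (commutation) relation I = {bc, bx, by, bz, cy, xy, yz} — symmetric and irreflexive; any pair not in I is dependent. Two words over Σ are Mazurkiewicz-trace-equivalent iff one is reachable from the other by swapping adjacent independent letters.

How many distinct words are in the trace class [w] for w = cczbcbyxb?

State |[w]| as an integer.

504

drop 0:c onto floor
drop 1:c onto {0:c}
drop 2:z onto {1:c}
drop 3:b onto floor
drop 4:c onto {2:z}
drop 5:b onto {3:b}
drop 6:y onto floor
drop 7:x onto {4:c}
drop 8:b onto {5:b}
ground layer = {0:c, 3:b, 6:y}
drop-orders for the pieces not yet dropped (sum over which currently-grounded one goes next):
  1 to go: {6} 1  {7} 1  {8} 1
  2 to go: {4,7} 1  {5,8} 1  {6,7} 2  {6,8} 2  {7,8} 2
  3 to go: {2,4,7} 1  {3,5,8} 1  {4,6,7} 3  {4,7,8} 3  {5,6,8} 3  {5,7,8} 3  {6,7,8} 6
  4 to go: {1,2,4,7} 1  {2,4,6,7} 4  {2,4,7,8} 4  {3,5,6,8} 4  {3,5,7,8} 4  {4,5,7,8} 6  {4,6,7,8} 12  {5,6,7,8} 12
  5 to go: {0,1,2,4,7} 1  {1,2,4,6,7} 5  {1,2,4,7,8} 5  {2,4,5,7,8} 10  {2,4,6,7,8} 20  {3,4,5,7,8} 10  {3,5,6,7,8} 20  {4,5,6,7,8} 30
  6 to go: {0,1,2,4,6,7} 6  {0,1,2,4,7,8} 6  {1,2,4,5,7,8} 15  {1,2,4,6,7,8} 30  {2,3,4,5,7,8} 20  {2,4,5,6,7,8} 60  {3,4,5,6,7,8} 60
  7 to go: {0,1,2,4,5,7,8} 21  {0,1,2,4,6,7,8} 42  {1,2,3,4,5,7,8} 35  {1,2,4,5,6,7,8} 105  {2,3,4,5,6,7,8} 140
  if 0:c drops first: 280 orders
  if 3:b drops first: 168 orders
  if 6:y drops first: 56 orders
heap linearizations: 504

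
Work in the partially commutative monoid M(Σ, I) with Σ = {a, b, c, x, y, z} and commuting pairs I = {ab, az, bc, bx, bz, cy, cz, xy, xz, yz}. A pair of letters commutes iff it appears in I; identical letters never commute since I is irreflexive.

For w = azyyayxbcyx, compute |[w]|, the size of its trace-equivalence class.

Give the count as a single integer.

220

piece 0:a — minimal
piece 1:z — minimal
piece 2:y rests on {0:a}
piece 3:y rests on {2:y}
piece 4:a rests on {3:y}
piece 5:y rests on {4:a}
piece 6:x rests on {4:a}
piece 7:b rests on {5:y}
piece 8:c rests on {6:x}
piece 9:y rests on {7:b}
piece 10:x rests on {8:c}
minimal pieces: {0:a, 1:z}
ways to finish when only these pieces remain (= sum over removing one remaining piece with nothing left below it):
  1 left: {1}→1  {9}→1  {10}→1
  2 left: {1,9}→2  {1,10}→2  {7,9}→1  {8,10}→1  {9,10}→2
  3 left: {1,7,9}→3  {1,8,10}→3  {1,9,10}→6  {5,7,9}→1  {6,8,10}→1  {7,9,10}→3  {8,9,10}→3
  4 left: {1,5,7,9}→4  {1,6,8,10}→4  {1,7,9,10}→12  {1,8,9,10}→12  {5,7,9,10}→4  {6,8,9,10}→4  {7,8,9,10}→6
  5 left: {1,5,7,9,10}→20  {1,6,8,9,10}→20  {1,7,8,9,10}→30  {5,7,8,9,10}→10  {6,7,8,9,10}→10
  6 left: {1,5,7,8,9,10}→60  {1,6,7,8,9,10}→60  {5,6,7,8,9,10}→20
  7 left: {1,5,6,7,8,9,10}→140  {4,5,6,7,8,9,10}→20
  8 left: {1,4,5,6,7,8,9,10}→160  {3,4,5,6,7,8,9,10}→20
  9 left: {1,3,4,5,6,7,8,9,10}→180  {2,3,4,5,6,7,8,9,10}→20
  placing 0:a first → 200 extensions
  placing 1:z first → 20 extensions
total linear extensions = 220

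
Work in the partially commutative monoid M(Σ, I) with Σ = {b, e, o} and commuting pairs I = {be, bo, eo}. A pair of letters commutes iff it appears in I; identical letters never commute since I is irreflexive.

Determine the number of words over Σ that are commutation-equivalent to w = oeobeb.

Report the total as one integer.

90

#0=o has no predecessor
#1=e has no predecessor
#2=o depends on [0:o]
#3=b has no predecessor
#4=e depends on [1:e]
#5=b depends on [3:b]
sources: [0:o, 1:e, 3:b]
N(rest) = Σ N(rest − s) over sources s of rest; N(one piece) = 1:
  size 1 → [2]=1  [4]=1  [5]=1
  size 2 → [0,2]=1  [1,4]=1  [2,4]=2  [2,5]=2  [3,5]=1  [4,5]=2
  size 3 → [0,2,4]=3  [0,2,5]=3  [1,2,4]=3  [1,4,5]=3  [2,3,5]=3  [2,4,5]=6  [3,4,5]=3
  size 4 → [0,1,2,4]=6  [0,2,3,5]=6  [0,2,4,5]=12  [1,2,4,5]=12  [1,3,4,5]=6  [2,3,4,5]=12
  first=0(o) contributes 30
  first=1(e) contributes 30
  first=3(b) contributes 30
|[w]| = 90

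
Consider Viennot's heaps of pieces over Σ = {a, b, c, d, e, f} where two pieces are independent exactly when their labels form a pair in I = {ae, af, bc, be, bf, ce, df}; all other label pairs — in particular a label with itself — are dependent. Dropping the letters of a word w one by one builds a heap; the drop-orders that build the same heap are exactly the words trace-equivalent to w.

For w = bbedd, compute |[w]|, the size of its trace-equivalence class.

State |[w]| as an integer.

3

0(b) covers ∅
1(b) covers 0:b
2(e) covers ∅
3(d) covers 1:b, 2:e
4(d) covers 3:d
floor of heap: 0:b, 2:e
completions by unplaced set U, small U first (add the entries for U minus each lowest piece of U):
  |U|=1: {4}:1
  |U|=2: {3,4}:1
  |U|=3: {1,3,4}:1  {2,3,4}:1
  start at 0(b): 2
  start at 2(e): 1
sum over floor = 3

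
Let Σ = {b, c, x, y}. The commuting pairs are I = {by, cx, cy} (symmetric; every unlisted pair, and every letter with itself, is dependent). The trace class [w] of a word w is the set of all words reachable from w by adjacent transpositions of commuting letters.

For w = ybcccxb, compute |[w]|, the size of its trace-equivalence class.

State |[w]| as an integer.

14

drop 0:y onto floor
drop 1:b onto floor
drop 2:c onto {1:b}
drop 3:c onto {2:c}
drop 4:c onto {3:c}
drop 5:x onto {0:y, 1:b}
drop 6:b onto {4:c, 5:x}
ground layer = {0:y, 1:b}
drop-orders for the pieces not yet dropped (sum over which currently-grounded one goes next):
  1 to go: {6} 1
  2 to go: {4,6} 1  {5,6} 1
  3 to go: {0,5,6} 1  {3,4,6} 1  {4,5,6} 2
  4 to go: {0,4,5,6} 3  {2,3,4,6} 1  {3,4,5,6} 3
  5 to go: {0,3,4,5,6} 6  {2,3,4,5,6} 4
  if 0:y drops first: 4 orders
  if 1:b drops first: 10 orders
heap linearizations: 14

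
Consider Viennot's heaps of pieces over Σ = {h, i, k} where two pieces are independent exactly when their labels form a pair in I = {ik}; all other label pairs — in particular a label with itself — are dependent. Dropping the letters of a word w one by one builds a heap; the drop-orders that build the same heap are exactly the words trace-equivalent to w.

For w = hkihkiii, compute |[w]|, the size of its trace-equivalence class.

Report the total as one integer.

8

drop 0:h onto floor
drop 1:k onto {0:h}
drop 2:i onto {0:h}
drop 3:h onto {1:k, 2:i}
drop 4:k onto {3:h}
drop 5:i onto {3:h}
drop 6:i onto {5:i}
drop 7:i onto {6:i}
ground layer = {0:h}
drop-orders for the pieces not yet dropped (sum over which currently-grounded one goes next):
  1 to go: {4} 1  {7} 1
  2 to go: {4,7} 2  {6,7} 1
  3 to go: {4,6,7} 3  {5,6,7} 1
  4 to go: {4,5,6,7} 4
  5 to go: {3,4,5,6,7} 4
  6 to go: {1,3,4,5,6,7} 4  {2,3,4,5,6,7} 4
  if 0:h drops first: 8 orders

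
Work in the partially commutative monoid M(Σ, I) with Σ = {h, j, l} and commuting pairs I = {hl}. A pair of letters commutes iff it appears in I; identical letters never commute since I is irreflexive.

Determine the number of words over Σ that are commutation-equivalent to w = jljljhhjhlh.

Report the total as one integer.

drop 0:j onto floor
drop 1:l onto {0:j}
drop 2:j onto {1:l}
drop 3:l onto {2:j}
drop 4:j onto {3:l}
drop 5:h onto {4:j}
drop 6:h onto {5:h}
drop 7:j onto {6:h}
drop 8:h onto {7:j}
drop 9:l onto {7:j}
drop 10:h onto {8:h}
ground layer = {0:j}
drop-orders for the pieces not yet dropped (sum over which currently-grounded one goes next):
  1 to go: {9} 1  {10} 1
  2 to go: {8,10} 1  {9,10} 2
  3 to go: {8,9,10} 3
  4 to go: {7,8,9,10} 3
  5 to go: {6,7,8,9,10} 3
  6 to go: {5,6,7,8,9,10} 3
  7 to go: {4,5,6,7,8,9,10} 3
  8 to go: {3,4,5,6,7,8,9,10} 3
  9 to go: {2,3,4,5,6,7,8,9,10} 3
  if 0:j drops first: 3 orders

3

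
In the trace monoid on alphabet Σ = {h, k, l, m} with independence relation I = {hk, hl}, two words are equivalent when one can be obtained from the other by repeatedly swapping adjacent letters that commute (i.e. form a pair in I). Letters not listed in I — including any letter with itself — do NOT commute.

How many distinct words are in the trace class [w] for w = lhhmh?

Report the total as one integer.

3

0(l) covers ∅
1(h) covers ∅
2(h) covers 1:h
3(m) covers 0:l, 2:h
4(h) covers 3:m
floor of heap: 0:l, 1:h
completions by unplaced set U, small U first (add the entries for U minus each lowest piece of U):
  |U|=1: {4}:1
  |U|=2: {3,4}:1
  |U|=3: {0,3,4}:1  {2,3,4}:1
  start at 0(l): 1
  start at 1(h): 2
sum over floor = 3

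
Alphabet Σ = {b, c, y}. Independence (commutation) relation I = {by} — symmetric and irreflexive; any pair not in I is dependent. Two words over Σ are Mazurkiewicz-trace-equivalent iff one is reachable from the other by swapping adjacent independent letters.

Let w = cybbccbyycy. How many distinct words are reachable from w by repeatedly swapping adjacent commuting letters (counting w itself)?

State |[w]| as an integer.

9

piece 0:c — minimal
piece 1:y rests on {0:c}
piece 2:b rests on {0:c}
piece 3:b rests on {2:b}
piece 4:c rests on {1:y, 3:b}
piece 5:c rests on {4:c}
piece 6:b rests on {5:c}
piece 7:y rests on {5:c}
piece 8:y rests on {7:y}
piece 9:c rests on {6:b, 8:y}
piece 10:y rests on {9:c}
minimal pieces: {0:c}
ways to finish when only these pieces remain (= sum over removing one remaining piece with nothing left below it):
  1 left: {10}→1
  2 left: {9,10}→1
  3 left: {6,9,10}→1  {8,9,10}→1
  4 left: {6,8,9,10}→2  {7,8,9,10}→1
  5 left: {6,7,8,9,10}→3
  6 left: {5,6,7,8,9,10}→3
  7 left: {4,5,6,7,8,9,10}→3
  8 left: {1,4,5,6,7,8,9,10}→3  {3,4,5,6,7,8,9,10}→3
  9 left: {1,3,4,5,6,7,8,9,10}→6  {2,3,4,5,6,7,8,9,10}→3
  placing 0:c first → 9 extensions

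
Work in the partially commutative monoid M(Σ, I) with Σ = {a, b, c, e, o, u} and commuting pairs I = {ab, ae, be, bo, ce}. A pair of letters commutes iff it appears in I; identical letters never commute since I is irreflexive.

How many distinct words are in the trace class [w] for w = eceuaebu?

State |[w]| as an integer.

#0=e has no predecessor
#1=c has no predecessor
#2=e depends on [0:e]
#3=u depends on [1:c, 2:e]
#4=a depends on [3:u]
#5=e depends on [3:u]
#6=b depends on [3:u]
#7=u depends on [4:a, 5:e, 6:b]
sources: [0:e, 1:c]
N(rest) = Σ N(rest − s) over sources s of rest; N(one piece) = 1:
  size 1 → [7]=1
  size 2 → [4,7]=1  [5,7]=1  [6,7]=1
  size 3 → [4,5,7]=2  [4,6,7]=2  [5,6,7]=2
  size 4 → [4,5,6,7]=6
  size 5 → [3,4,5,6,7]=6
  size 6 → [1,3,4,5,6,7]=6  [2,3,4,5,6,7]=6
  first=0(e) contributes 12
  first=1(c) contributes 6
|[w]| = 18

18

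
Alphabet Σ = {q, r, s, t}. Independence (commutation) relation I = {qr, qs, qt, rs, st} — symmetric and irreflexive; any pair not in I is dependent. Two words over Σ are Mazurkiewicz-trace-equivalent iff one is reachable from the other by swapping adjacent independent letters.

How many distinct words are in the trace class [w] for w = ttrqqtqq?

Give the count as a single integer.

70

piece 0:t — minimal
piece 1:t rests on {0:t}
piece 2:r rests on {1:t}
piece 3:q — minimal
piece 4:q rests on {3:q}
piece 5:t rests on {2:r}
piece 6:q rests on {4:q}
piece 7:q rests on {6:q}
minimal pieces: {0:t, 3:q}
ways to finish when only these pieces remain (= sum over removing one remaining piece with nothing left below it):
  1 left: {5}→1  {7}→1
  2 left: {2,5}→1  {5,7}→2  {6,7}→1
  3 left: {1,2,5}→1  {2,5,7}→3  {4,6,7}→1  {5,6,7}→3
  4 left: {0,1,2,5}→1  {1,2,5,7}→4  {2,5,6,7}→6  {3,4,6,7}→1  {4,5,6,7}→4
  5 left: {0,1,2,5,7}→5  {1,2,5,6,7}→10  {2,4,5,6,7}→10  {3,4,5,6,7}→5
  6 left: {0,1,2,5,6,7}→15  {1,2,4,5,6,7}→20  {2,3,4,5,6,7}→15
  placing 0:t first → 35 extensions
  placing 3:q first → 35 extensions
total linear extensions = 70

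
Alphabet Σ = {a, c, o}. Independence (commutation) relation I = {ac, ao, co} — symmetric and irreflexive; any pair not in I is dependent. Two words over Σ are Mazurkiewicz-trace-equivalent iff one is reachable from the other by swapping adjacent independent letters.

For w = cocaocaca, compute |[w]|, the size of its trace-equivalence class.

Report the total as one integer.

0(c) covers ∅
1(o) covers ∅
2(c) covers 0:c
3(a) covers ∅
4(o) covers 1:o
5(c) covers 2:c
6(a) covers 3:a
7(c) covers 5:c
8(a) covers 6:a
floor of heap: 0:c, 1:o, 3:a
completions by unplaced set U, small U first (add the entries for U minus each lowest piece of U):
  |U|=1: {4}:1  {7}:1  {8}:1
  |U|=2: {1,4}:1  {4,7}:2  {4,8}:2  {5,7}:1  {6,8}:1  {7,8}:2
  |U|=3: {1,4,7}:3  {1,4,8}:3  {2,5,7}:1  {3,6,8}:1  {4,5,7}:3  {4,6,8}:3  {4,7,8}:6  {5,7,8}:3  {6,7,8}:3
  |U|=4: {0,2,5,7}:1  {1,4,5,7}:6  {1,4,6,8}:6  {1,4,7,8}:12  {2,4,5,7}:4  {2,5,7,8}:4  {3,4,6,8}:4  {3,6,7,8}:4  {4,5,7,8}:12  {4,6,7,8}:12  {5,6,7,8}:6
  |U|=5: {0,2,4,5,7}:5  {0,2,5,7,8}:5  {1,2,4,5,7}:10  {1,3,4,6,8}:10  {1,4,5,7,8}:30  {1,4,6,7,8}:30  {2,4,5,7,8}:20  {2,5,6,7,8}:10  {3,4,6,7,8}:20  {3,5,6,7,8}:10  {4,5,6,7,8}:30
  |U|=6: {0,1,2,4,5,7}:15  {0,2,4,5,7,8}:30  {0,2,5,6,7,8}:15  {1,2,4,5,7,8}:60  {1,3,4,6,7,8}:60  {1,4,5,6,7,8}:90  {2,3,5,6,7,8}:20  {2,4,5,6,7,8}:60  {3,4,5,6,7,8}:60
  |U|=7: {0,1,2,4,5,7,8}:105  {0,2,3,5,6,7,8}:35  {0,2,4,5,6,7,8}:105  {1,2,4,5,6,7,8}:210  {1,3,4,5,6,7,8}:210  {2,3,4,5,6,7,8}:140
  start at 0(c): 560
  start at 1(o): 280
  start at 3(a): 420
sum over floor = 1260

1260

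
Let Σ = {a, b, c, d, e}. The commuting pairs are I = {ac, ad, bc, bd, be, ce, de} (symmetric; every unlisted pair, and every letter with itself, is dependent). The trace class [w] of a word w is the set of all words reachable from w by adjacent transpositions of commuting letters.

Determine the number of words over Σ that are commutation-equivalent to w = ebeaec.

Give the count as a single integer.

piece 0:e — minimal
piece 1:b — minimal
piece 2:e rests on {0:e}
piece 3:a rests on {1:b, 2:e}
piece 4:e rests on {3:a}
piece 5:c — minimal
minimal pieces: {0:e, 1:b, 5:c}
ways to finish when only these pieces remain (= sum over removing one remaining piece with nothing left below it):
  1 left: {4}→1  {5}→1
  2 left: {3,4}→1  {4,5}→2
  3 left: {1,3,4}→1  {2,3,4}→1  {3,4,5}→3
  4 left: {0,2,3,4}→1  {1,2,3,4}→2  {1,3,4,5}→4  {2,3,4,5}→4
  placing 0:e first → 10 extensions
  placing 1:b first → 5 extensions
  placing 5:c first → 3 extensions
total linear extensions = 18

18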